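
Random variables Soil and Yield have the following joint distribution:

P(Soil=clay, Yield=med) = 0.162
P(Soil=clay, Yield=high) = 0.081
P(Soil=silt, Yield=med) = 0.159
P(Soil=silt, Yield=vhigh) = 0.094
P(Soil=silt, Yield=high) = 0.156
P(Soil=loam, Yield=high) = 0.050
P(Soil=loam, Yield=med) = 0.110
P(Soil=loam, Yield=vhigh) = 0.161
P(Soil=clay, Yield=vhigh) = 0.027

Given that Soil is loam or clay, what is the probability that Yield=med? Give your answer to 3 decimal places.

P(Soil=loam) = 0.110 + 0.050 + 0.161 = 0.321.
P(Soil=clay) = 0.162 + 0.081 + 0.027 = 0.270.
P(Soil ∈ {loam, clay}) = 0.321 + 0.270 = 0.591; P(Yield=med, Soil ∈ {loam, clay}) = 0.110 + 0.162 = 0.272.
P(Yield=med | Soil ∈ {loam, clay}) = 0.272/0.591 = 0.460.

0.460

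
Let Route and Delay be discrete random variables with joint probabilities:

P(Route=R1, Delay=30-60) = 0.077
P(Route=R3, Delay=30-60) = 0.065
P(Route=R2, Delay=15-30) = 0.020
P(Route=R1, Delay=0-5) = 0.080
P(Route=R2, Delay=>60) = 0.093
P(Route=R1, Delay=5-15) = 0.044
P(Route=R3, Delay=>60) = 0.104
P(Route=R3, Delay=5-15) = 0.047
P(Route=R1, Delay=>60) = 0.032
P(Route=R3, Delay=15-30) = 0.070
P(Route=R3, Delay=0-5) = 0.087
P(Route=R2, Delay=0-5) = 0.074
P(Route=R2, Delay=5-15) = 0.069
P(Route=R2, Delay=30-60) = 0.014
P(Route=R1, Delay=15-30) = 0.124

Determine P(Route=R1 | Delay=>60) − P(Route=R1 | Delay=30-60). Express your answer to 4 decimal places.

P(Delay=>60) = 0.032 + 0.093 + 0.104 = 0.229; P(Route=R1 | Delay=>60) = 0.032/0.229 = 0.13974.
P(Delay=30-60) = 0.077 + 0.014 + 0.065 = 0.156; P(Route=R1 | Delay=30-60) = 0.077/0.156 = 0.49359.
Difference = -0.3539.

-0.3539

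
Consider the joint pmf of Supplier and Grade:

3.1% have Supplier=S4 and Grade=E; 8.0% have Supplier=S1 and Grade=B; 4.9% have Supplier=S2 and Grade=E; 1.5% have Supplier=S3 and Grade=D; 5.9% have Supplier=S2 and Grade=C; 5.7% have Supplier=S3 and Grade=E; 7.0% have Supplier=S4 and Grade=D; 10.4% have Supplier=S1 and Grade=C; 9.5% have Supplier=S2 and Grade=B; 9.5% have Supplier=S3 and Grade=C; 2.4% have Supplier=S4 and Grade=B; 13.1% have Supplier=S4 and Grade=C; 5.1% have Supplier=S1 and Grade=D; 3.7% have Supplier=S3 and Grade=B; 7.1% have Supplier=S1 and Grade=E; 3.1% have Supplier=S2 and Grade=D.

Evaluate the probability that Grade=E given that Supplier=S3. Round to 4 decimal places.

P(Supplier=S3) = 0.037 + 0.095 + 0.015 + 0.057 = 0.204.
P(Grade=E | Supplier=S3) = 0.057/0.204 = 0.2794.

0.2794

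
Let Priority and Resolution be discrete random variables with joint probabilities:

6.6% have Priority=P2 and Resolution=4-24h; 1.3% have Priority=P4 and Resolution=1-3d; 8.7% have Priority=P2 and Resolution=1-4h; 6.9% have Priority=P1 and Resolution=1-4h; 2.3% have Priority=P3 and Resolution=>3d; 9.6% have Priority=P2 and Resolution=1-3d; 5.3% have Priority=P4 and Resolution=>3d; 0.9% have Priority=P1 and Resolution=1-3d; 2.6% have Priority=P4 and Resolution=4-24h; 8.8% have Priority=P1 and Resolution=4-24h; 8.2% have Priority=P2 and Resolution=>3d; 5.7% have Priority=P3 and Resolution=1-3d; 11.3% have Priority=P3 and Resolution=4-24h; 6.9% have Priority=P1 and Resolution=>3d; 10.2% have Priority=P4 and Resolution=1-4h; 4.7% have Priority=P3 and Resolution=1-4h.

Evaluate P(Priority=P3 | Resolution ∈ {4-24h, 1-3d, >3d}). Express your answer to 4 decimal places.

0.2777

P(Resolution=4-24h) = 0.088 + 0.066 + 0.113 + 0.026 = 0.293.
P(Resolution=1-3d) = 0.009 + 0.096 + 0.057 + 0.013 = 0.175.
P(Resolution=>3d) = 0.069 + 0.082 + 0.023 + 0.053 = 0.227.
P(Resolution ∈ {4-24h, 1-3d, >3d}) = 0.293 + 0.175 + 0.227 = 0.695; P(Priority=P3, Resolution ∈ {4-24h, 1-3d, >3d}) = 0.113 + 0.057 + 0.023 = 0.193.
P(Priority=P3 | Resolution ∈ {4-24h, 1-3d, >3d}) = 0.193/0.695 = 0.2777.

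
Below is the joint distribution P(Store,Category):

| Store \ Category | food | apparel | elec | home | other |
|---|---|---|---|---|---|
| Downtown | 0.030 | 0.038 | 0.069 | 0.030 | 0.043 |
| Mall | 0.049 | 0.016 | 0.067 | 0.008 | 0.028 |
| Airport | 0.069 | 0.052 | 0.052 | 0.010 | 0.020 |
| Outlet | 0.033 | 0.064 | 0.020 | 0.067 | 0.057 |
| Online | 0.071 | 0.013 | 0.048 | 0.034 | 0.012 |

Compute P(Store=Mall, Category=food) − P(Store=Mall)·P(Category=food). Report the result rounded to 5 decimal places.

P(Store=Mall) = 0.049 + 0.016 + 0.067 + 0.008 + 0.028 = 0.168.
P(Category=food) = 0.030 + 0.049 + 0.069 + 0.033 + 0.071 = 0.252.
P(Store=Mall, Category=food) − P(Store=Mall)P(Category=food) = 0.049 − 0.168×0.252 = 0.00666.

0.00666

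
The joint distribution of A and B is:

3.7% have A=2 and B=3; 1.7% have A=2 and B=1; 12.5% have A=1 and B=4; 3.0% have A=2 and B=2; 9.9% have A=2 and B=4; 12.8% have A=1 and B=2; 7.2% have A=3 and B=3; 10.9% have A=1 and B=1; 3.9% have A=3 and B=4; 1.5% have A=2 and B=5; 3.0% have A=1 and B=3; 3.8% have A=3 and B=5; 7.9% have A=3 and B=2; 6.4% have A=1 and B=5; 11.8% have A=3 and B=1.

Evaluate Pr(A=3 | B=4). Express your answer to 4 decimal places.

P(B=4) = 0.125 + 0.099 + 0.039 = 0.263.
P(A=3 | B=4) = 0.039/0.263 = 0.1483.

0.1483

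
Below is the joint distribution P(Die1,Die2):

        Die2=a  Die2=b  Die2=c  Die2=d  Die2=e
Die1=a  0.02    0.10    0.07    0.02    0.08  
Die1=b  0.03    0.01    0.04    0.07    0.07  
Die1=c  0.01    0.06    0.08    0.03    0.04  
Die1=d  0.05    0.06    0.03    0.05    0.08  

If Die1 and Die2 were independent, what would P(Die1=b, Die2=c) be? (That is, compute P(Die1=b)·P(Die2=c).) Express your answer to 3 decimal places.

P(Die1=b) = 0.03 + 0.01 + 0.04 + 0.07 + 0.07 = 0.22.
P(Die2=c) = 0.07 + 0.04 + 0.08 + 0.03 = 0.22.
Product: 0.22 × 0.22 = 0.048.

0.048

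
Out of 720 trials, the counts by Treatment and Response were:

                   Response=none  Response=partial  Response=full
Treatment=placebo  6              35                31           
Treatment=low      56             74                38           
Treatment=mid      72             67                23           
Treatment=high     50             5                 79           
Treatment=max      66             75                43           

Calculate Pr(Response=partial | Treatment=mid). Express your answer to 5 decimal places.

Total with Treatment=mid: 72 + 67 + 23 = 162.
P(Response=partial | Treatment=mid) = 67/162 = 0.41358.

0.41358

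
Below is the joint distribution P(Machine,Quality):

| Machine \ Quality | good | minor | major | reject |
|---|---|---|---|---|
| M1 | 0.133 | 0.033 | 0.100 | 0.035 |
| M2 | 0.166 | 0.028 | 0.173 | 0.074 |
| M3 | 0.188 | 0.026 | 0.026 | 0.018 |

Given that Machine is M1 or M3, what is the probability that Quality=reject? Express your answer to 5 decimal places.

P(Machine=M1) = 0.133 + 0.033 + 0.100 + 0.035 = 0.301.
P(Machine=M3) = 0.188 + 0.026 + 0.026 + 0.018 = 0.258.
P(Machine ∈ {M1, M3}) = 0.301 + 0.258 = 0.559; P(Quality=reject, Machine ∈ {M1, M3}) = 0.035 + 0.018 = 0.053.
P(Quality=reject | Machine ∈ {M1, M3}) = 0.053/0.559 = 0.09481.

0.09481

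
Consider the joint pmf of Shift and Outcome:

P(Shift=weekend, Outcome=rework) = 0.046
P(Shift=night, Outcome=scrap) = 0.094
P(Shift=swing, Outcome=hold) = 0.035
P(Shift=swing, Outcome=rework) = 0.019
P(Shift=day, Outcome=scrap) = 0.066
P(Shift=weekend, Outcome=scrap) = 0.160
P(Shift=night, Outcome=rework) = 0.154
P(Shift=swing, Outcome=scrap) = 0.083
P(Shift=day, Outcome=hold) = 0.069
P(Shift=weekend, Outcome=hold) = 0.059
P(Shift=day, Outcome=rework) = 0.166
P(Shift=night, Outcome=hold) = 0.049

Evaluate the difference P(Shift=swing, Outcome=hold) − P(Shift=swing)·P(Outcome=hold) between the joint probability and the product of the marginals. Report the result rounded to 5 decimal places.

0.00596

P(Shift=swing) = 0.019 + 0.083 + 0.035 = 0.137.
P(Outcome=hold) = 0.069 + 0.035 + 0.049 + 0.059 = 0.212.
P(Shift=swing, Outcome=hold) − P(Shift=swing)P(Outcome=hold) = 0.035 − 0.137×0.212 = 0.00596.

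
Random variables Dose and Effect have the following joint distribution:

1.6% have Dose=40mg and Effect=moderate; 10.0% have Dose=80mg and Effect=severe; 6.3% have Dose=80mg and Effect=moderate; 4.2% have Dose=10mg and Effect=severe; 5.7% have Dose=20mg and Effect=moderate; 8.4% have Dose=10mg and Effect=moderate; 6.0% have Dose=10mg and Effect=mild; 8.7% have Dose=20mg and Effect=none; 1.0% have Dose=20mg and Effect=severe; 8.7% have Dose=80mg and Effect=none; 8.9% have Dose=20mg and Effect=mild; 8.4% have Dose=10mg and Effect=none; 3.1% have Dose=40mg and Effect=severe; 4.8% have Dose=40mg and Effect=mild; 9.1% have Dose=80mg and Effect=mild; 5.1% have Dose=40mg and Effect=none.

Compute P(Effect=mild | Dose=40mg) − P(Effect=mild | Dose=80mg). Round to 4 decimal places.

P(Dose=40mg) = 0.051 + 0.048 + 0.016 + 0.031 = 0.146; P(Effect=mild | Dose=40mg) = 0.048/0.146 = 0.32877.
P(Dose=80mg) = 0.087 + 0.091 + 0.063 + 0.100 = 0.341; P(Effect=mild | Dose=80mg) = 0.091/0.341 = 0.26686.
Difference = 0.0619.

0.0619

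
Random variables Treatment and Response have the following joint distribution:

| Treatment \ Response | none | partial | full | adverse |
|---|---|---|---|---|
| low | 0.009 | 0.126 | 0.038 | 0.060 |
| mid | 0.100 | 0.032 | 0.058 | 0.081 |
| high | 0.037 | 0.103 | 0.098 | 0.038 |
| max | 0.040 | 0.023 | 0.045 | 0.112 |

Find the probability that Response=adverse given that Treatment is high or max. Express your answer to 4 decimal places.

P(Treatment=high) = 0.037 + 0.103 + 0.098 + 0.038 = 0.276.
P(Treatment=max) = 0.040 + 0.023 + 0.045 + 0.112 = 0.220.
P(Treatment ∈ {high, max}) = 0.276 + 0.220 = 0.496; P(Response=adverse, Treatment ∈ {high, max}) = 0.038 + 0.112 = 0.150.
P(Response=adverse | Treatment ∈ {high, max}) = 0.150/0.496 = 0.3024.

0.3024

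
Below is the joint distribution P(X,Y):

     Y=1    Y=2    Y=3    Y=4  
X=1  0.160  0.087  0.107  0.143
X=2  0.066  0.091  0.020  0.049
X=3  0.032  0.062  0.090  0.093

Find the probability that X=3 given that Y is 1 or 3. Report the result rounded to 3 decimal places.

0.257

P(Y=1) = 0.160 + 0.066 + 0.032 = 0.258.
P(Y=3) = 0.107 + 0.020 + 0.090 = 0.217.
P(Y ∈ {1, 3}) = 0.258 + 0.217 = 0.475; P(X=3, Y ∈ {1, 3}) = 0.032 + 0.090 = 0.122.
P(X=3 | Y ∈ {1, 3}) = 0.122/0.475 = 0.257.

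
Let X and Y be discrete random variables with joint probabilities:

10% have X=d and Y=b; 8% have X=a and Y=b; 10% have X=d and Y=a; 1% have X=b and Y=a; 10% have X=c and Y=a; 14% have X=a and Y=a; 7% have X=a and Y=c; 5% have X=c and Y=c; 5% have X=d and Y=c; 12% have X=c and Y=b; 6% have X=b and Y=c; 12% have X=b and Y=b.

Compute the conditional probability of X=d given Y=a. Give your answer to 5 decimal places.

P(Y=a) = 0.14 + 0.01 + 0.10 + 0.10 = 0.35.
P(X=d | Y=a) = 0.10/0.35 = 0.28571.

0.28571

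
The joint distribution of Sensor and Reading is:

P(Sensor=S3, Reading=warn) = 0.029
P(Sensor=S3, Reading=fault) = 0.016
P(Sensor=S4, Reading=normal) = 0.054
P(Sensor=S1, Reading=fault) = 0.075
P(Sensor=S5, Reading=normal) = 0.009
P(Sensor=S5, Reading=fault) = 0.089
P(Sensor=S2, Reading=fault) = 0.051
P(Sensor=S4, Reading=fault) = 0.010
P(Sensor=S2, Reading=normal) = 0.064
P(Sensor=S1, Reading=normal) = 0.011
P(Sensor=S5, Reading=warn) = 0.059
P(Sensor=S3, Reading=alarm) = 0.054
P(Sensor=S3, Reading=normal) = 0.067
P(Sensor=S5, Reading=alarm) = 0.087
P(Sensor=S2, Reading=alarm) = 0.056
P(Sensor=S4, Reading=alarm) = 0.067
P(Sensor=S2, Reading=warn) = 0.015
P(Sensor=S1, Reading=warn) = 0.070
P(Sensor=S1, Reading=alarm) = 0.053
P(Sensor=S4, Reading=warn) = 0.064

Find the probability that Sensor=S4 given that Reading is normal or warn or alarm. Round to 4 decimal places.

P(Reading=normal) = 0.011 + 0.064 + 0.067 + 0.054 + 0.009 = 0.205.
P(Reading=warn) = 0.070 + 0.015 + 0.029 + 0.064 + 0.059 = 0.237.
P(Reading=alarm) = 0.053 + 0.056 + 0.054 + 0.067 + 0.087 = 0.317.
P(Reading ∈ {normal, warn, alarm}) = 0.205 + 0.237 + 0.317 = 0.759; P(Sensor=S4, Reading ∈ {normal, warn, alarm}) = 0.054 + 0.064 + 0.067 = 0.185.
P(Sensor=S4 | Reading ∈ {normal, warn, alarm}) = 0.185/0.759 = 0.2437.

0.2437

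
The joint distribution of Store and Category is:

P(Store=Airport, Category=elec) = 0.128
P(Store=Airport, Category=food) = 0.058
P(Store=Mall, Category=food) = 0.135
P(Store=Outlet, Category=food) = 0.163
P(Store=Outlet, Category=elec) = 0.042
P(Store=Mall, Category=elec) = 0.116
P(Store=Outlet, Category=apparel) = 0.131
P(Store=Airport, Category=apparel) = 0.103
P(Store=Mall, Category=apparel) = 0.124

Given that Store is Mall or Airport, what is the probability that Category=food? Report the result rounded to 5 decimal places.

0.29066

P(Store=Mall) = 0.135 + 0.124 + 0.116 = 0.375.
P(Store=Airport) = 0.058 + 0.103 + 0.128 = 0.289.
P(Store ∈ {Mall, Airport}) = 0.375 + 0.289 = 0.664; P(Category=food, Store ∈ {Mall, Airport}) = 0.135 + 0.058 = 0.193.
P(Category=food | Store ∈ {Mall, Airport}) = 0.193/0.664 = 0.29066.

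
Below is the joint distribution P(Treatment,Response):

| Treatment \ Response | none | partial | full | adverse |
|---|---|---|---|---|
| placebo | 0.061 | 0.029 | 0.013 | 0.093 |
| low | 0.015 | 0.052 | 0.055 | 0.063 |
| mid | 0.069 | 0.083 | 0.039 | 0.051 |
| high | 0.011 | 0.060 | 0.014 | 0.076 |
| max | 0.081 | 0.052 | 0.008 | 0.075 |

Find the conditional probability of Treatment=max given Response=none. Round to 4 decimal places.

0.3418

P(Response=none) = 0.061 + 0.015 + 0.069 + 0.011 + 0.081 = 0.237.
P(Treatment=max | Response=none) = 0.081/0.237 = 0.3418.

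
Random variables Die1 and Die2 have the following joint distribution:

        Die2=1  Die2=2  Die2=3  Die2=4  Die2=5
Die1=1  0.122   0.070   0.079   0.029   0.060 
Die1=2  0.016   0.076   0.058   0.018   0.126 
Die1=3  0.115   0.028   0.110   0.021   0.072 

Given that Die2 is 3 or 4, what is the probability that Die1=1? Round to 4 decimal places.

P(Die2=3) = 0.079 + 0.058 + 0.110 = 0.247.
P(Die2=4) = 0.029 + 0.018 + 0.021 = 0.068.
P(Die2 ∈ {3, 4}) = 0.247 + 0.068 = 0.315; P(Die1=1, Die2 ∈ {3, 4}) = 0.079 + 0.029 = 0.108.
P(Die1=1 | Die2 ∈ {3, 4}) = 0.108/0.315 = 0.3429.

0.3429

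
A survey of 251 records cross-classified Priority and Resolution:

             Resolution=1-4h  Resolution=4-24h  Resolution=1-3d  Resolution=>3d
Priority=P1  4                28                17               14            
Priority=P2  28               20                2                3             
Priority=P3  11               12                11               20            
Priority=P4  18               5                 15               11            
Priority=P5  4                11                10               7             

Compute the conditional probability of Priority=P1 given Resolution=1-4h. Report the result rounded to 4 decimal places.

0.0615

Total with Resolution=1-4h: 4 + 28 + 11 + 18 + 4 = 65.
P(Priority=P1 | Resolution=1-4h) = 4/65 = 0.0615.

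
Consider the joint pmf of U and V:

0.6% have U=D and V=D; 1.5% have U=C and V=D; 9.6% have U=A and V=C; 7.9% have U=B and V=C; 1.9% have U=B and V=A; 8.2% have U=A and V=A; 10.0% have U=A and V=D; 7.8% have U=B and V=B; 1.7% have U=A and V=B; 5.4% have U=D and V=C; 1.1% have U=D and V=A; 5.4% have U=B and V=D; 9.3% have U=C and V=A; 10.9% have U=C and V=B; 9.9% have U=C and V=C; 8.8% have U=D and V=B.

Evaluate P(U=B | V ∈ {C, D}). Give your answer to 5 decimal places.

0.26441

P(V=C) = 0.096 + 0.079 + 0.099 + 0.054 = 0.328.
P(V=D) = 0.100 + 0.054 + 0.015 + 0.006 = 0.175.
P(V ∈ {C, D}) = 0.328 + 0.175 = 0.503; P(U=B, V ∈ {C, D}) = 0.079 + 0.054 = 0.133.
P(U=B | V ∈ {C, D}) = 0.133/0.503 = 0.26441.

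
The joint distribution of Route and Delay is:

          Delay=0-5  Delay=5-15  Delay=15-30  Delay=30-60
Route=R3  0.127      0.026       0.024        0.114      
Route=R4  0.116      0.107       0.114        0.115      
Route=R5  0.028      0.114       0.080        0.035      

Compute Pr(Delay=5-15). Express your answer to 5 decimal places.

P(Delay=5-15) = 0.026 + 0.107 + 0.114 = 0.247.

0.24700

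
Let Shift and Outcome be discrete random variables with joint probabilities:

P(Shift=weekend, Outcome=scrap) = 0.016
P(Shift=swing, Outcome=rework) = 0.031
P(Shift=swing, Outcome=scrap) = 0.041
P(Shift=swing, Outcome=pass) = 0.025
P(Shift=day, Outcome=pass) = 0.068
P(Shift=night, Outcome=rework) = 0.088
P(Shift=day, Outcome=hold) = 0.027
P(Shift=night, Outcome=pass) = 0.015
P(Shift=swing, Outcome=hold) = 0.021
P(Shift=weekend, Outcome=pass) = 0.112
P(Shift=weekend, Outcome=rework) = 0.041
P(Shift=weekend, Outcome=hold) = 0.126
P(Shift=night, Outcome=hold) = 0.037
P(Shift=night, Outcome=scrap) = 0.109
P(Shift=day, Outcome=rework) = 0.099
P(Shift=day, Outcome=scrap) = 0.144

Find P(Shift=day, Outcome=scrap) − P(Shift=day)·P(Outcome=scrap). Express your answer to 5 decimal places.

0.03922

P(Shift=day) = 0.068 + 0.099 + 0.144 + 0.027 = 0.338.
P(Outcome=scrap) = 0.144 + 0.041 + 0.109 + 0.016 = 0.310.
P(Shift=day, Outcome=scrap) − P(Shift=day)P(Outcome=scrap) = 0.144 − 0.338×0.310 = 0.03922.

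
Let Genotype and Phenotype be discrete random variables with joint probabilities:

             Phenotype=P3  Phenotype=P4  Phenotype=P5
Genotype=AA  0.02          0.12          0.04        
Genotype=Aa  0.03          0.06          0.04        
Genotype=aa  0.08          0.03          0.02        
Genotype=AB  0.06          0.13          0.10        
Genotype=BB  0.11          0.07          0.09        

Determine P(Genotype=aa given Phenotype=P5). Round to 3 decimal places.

P(Phenotype=P5) = 0.04 + 0.04 + 0.02 + 0.10 + 0.09 = 0.29.
P(Genotype=aa | Phenotype=P5) = 0.02/0.29 = 0.069.

0.069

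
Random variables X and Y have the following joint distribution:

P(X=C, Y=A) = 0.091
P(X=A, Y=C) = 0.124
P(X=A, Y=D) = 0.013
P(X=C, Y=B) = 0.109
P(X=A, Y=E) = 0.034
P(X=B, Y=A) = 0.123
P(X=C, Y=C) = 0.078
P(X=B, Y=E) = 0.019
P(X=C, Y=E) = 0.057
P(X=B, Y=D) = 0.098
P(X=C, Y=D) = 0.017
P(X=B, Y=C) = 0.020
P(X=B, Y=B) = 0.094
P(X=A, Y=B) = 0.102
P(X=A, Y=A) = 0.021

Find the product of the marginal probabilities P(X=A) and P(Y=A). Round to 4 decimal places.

0.0691

P(X=A) = 0.021 + 0.102 + 0.124 + 0.013 + 0.034 = 0.294.
P(Y=A) = 0.021 + 0.123 + 0.091 = 0.235.
Product: 0.294 × 0.235 = 0.0691.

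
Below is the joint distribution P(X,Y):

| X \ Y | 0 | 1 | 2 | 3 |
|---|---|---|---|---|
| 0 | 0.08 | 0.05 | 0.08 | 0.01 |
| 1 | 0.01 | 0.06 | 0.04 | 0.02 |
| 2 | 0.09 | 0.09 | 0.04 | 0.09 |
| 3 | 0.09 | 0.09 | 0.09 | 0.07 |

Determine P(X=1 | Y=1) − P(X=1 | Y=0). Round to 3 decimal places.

P(Y=1) = 0.05 + 0.06 + 0.09 + 0.09 = 0.29; P(X=1 | Y=1) = 0.06/0.29 = 0.2069.
P(Y=0) = 0.08 + 0.01 + 0.09 + 0.09 = 0.27; P(X=1 | Y=0) = 0.01/0.27 = 0.0370.
Difference = 0.170.

0.170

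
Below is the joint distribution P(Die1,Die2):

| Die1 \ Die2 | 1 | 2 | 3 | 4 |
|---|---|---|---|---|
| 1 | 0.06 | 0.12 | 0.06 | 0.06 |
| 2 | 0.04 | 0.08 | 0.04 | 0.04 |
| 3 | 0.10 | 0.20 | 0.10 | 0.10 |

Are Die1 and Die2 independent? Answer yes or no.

Every cell satisfies P(Die1,Die2) = P(Die1)·P(Die2). For instance P(Die1=1) = 0.30, P(Die2=1) = 0.20, and 0.30×0.20 = 0.06 matches the joint entry. So Die1 and Die2 are independent.

yes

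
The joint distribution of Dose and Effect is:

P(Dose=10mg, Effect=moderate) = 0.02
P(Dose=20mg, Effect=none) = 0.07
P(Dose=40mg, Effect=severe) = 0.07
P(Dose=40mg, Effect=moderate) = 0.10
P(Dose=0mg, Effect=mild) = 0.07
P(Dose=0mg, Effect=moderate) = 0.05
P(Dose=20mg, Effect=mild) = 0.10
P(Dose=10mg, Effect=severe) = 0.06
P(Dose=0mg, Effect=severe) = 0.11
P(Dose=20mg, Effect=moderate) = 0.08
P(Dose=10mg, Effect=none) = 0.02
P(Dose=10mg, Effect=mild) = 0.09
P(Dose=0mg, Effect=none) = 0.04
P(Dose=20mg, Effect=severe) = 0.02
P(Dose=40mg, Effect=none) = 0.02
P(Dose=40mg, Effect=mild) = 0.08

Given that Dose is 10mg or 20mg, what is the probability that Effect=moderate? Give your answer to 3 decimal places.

P(Dose=10mg) = 0.02 + 0.09 + 0.02 + 0.06 = 0.19.
P(Dose=20mg) = 0.07 + 0.10 + 0.08 + 0.02 = 0.27.
P(Dose ∈ {10mg, 20mg}) = 0.19 + 0.27 = 0.46; P(Effect=moderate, Dose ∈ {10mg, 20mg}) = 0.02 + 0.08 = 0.10.
P(Effect=moderate | Dose ∈ {10mg, 20mg}) = 0.10/0.46 = 0.217.

0.217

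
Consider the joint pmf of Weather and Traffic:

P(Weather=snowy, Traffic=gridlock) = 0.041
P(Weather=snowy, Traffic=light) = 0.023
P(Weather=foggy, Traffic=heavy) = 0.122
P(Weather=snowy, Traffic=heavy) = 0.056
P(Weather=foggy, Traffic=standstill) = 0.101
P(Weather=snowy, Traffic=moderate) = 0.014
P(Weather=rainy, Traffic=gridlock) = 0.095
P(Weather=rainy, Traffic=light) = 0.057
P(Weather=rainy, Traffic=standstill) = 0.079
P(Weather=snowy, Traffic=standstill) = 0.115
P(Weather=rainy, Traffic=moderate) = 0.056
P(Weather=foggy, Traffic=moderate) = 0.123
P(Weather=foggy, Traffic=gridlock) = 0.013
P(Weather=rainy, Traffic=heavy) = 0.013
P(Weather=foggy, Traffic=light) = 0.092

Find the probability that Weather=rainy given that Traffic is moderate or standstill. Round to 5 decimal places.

P(Traffic=moderate) = 0.056 + 0.014 + 0.123 = 0.193.
P(Traffic=standstill) = 0.079 + 0.115 + 0.101 = 0.295.
P(Traffic ∈ {moderate, standstill}) = 0.193 + 0.295 = 0.488; P(Weather=rainy, Traffic ∈ {moderate, standstill}) = 0.056 + 0.079 = 0.135.
P(Weather=rainy | Traffic ∈ {moderate, standstill}) = 0.135/0.488 = 0.27664.

0.27664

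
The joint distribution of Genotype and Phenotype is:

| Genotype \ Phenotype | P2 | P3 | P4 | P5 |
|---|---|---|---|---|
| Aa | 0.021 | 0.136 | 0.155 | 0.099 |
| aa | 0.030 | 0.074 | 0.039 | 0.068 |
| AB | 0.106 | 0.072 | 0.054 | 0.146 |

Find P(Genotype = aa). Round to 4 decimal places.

0.2110

P(Genotype=aa) = 0.030 + 0.074 + 0.039 + 0.068 = 0.211.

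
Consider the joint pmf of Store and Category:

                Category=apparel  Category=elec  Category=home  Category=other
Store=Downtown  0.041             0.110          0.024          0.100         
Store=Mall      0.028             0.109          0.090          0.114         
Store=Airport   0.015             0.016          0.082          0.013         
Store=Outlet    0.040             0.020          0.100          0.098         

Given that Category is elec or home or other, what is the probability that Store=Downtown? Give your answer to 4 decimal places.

P(Category=elec) = 0.110 + 0.109 + 0.016 + 0.020 = 0.255.
P(Category=home) = 0.024 + 0.090 + 0.082 + 0.100 = 0.296.
P(Category=other) = 0.100 + 0.114 + 0.013 + 0.098 = 0.325.
P(Category ∈ {elec, home, other}) = 0.255 + 0.296 + 0.325 = 0.876; P(Store=Downtown, Category ∈ {elec, home, other}) = 0.110 + 0.024 + 0.100 = 0.234.
P(Store=Downtown | Category ∈ {elec, home, other}) = 0.234/0.876 = 0.2671.

0.2671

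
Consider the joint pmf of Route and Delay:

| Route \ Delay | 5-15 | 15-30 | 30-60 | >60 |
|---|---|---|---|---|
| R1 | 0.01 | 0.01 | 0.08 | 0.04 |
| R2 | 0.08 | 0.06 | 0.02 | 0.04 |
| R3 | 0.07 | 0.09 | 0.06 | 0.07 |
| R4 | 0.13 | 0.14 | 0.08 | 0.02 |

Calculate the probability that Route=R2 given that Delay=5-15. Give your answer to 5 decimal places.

P(Delay=5-15) = 0.01 + 0.08 + 0.07 + 0.13 = 0.29.
P(Route=R2 | Delay=5-15) = 0.08/0.29 = 0.27586.

0.27586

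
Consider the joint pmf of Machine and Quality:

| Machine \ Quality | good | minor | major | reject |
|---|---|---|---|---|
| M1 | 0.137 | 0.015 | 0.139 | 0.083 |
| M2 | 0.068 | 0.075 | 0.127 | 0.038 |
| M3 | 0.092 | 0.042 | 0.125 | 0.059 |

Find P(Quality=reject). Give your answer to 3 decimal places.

P(Quality=reject) = 0.083 + 0.038 + 0.059 = 0.180.

0.180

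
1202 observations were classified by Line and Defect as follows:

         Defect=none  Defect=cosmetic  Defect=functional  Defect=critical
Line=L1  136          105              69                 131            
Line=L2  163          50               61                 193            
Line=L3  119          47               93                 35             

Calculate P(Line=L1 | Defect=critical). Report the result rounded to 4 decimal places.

0.3649

Total with Defect=critical: 131 + 193 + 35 = 359.
P(Line=L1 | Defect=critical) = 131/359 = 0.3649.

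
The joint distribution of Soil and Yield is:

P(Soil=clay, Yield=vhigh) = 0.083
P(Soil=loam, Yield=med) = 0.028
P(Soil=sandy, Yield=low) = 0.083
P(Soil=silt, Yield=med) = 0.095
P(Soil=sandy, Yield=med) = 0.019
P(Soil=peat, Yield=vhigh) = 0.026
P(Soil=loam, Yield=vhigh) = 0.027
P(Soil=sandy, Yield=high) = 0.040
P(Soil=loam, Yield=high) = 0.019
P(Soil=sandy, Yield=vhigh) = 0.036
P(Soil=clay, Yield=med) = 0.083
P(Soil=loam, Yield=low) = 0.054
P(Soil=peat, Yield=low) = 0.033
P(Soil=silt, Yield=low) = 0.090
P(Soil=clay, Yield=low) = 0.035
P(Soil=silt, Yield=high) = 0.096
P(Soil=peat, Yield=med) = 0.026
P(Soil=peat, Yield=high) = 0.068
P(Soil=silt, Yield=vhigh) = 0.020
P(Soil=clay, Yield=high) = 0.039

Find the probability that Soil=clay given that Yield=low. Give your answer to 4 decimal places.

0.1186

P(Yield=low) = 0.083 + 0.054 + 0.035 + 0.090 + 0.033 = 0.295.
P(Soil=clay | Yield=low) = 0.035/0.295 = 0.1186.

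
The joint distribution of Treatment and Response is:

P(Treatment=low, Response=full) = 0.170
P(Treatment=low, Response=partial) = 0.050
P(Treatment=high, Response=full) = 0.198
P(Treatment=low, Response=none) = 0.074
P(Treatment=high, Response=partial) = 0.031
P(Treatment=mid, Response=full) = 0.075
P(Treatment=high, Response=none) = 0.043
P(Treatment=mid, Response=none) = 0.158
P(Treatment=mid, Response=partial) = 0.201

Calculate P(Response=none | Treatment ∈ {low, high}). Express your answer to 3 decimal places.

P(Treatment=low) = 0.074 + 0.050 + 0.170 = 0.294.
P(Treatment=high) = 0.043 + 0.031 + 0.198 = 0.272.
P(Treatment ∈ {low, high}) = 0.294 + 0.272 = 0.566; P(Response=none, Treatment ∈ {low, high}) = 0.074 + 0.043 = 0.117.
P(Response=none | Treatment ∈ {low, high}) = 0.117/0.566 = 0.207.

0.207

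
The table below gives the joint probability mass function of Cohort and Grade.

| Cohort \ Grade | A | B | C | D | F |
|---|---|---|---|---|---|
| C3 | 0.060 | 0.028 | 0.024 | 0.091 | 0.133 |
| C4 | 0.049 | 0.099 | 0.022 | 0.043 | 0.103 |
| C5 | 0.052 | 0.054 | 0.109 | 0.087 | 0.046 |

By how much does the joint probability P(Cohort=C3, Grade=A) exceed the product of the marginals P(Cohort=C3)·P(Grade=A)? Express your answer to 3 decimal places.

P(Cohort=C3) = 0.060 + 0.028 + 0.024 + 0.091 + 0.133 = 0.336.
P(Grade=A) = 0.060 + 0.049 + 0.052 = 0.161.
P(Cohort=C3, Grade=A) − P(Cohort=C3)P(Grade=A) = 0.060 − 0.336×0.161 = 0.006.

0.006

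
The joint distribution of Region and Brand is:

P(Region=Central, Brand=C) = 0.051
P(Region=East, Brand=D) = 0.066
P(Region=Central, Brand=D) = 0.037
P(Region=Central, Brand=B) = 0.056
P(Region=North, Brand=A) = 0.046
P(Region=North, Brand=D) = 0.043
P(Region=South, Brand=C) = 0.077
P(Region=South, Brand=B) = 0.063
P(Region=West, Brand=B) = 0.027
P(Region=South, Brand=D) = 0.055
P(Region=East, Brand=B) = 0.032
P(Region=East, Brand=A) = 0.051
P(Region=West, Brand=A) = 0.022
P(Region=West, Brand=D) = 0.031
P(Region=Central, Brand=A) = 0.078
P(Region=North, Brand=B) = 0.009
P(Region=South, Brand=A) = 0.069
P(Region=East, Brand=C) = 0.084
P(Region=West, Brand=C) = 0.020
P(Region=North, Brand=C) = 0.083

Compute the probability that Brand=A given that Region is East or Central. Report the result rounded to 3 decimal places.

0.284

P(Region=East) = 0.051 + 0.032 + 0.084 + 0.066 = 0.233.
P(Region=Central) = 0.078 + 0.056 + 0.051 + 0.037 = 0.222.
P(Region ∈ {East, Central}) = 0.233 + 0.222 = 0.455; P(Brand=A, Region ∈ {East, Central}) = 0.051 + 0.078 = 0.129.
P(Brand=A | Region ∈ {East, Central}) = 0.129/0.455 = 0.284.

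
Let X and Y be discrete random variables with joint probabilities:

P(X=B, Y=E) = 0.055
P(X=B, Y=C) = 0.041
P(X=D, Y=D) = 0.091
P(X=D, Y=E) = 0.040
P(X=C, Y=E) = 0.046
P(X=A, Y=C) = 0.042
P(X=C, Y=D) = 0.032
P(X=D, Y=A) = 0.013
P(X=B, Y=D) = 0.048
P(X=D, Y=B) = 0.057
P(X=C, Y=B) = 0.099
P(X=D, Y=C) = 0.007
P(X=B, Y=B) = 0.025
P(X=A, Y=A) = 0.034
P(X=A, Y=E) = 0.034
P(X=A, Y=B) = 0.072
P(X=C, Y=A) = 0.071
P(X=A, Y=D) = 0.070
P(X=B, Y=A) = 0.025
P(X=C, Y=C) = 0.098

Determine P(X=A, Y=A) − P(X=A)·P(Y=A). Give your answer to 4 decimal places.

-0.0020

P(X=A) = 0.034 + 0.072 + 0.042 + 0.070 + 0.034 = 0.252.
P(Y=A) = 0.034 + 0.025 + 0.071 + 0.013 = 0.143.
P(X=A, Y=A) − P(X=A)P(Y=A) = 0.034 − 0.252×0.143 = -0.0020.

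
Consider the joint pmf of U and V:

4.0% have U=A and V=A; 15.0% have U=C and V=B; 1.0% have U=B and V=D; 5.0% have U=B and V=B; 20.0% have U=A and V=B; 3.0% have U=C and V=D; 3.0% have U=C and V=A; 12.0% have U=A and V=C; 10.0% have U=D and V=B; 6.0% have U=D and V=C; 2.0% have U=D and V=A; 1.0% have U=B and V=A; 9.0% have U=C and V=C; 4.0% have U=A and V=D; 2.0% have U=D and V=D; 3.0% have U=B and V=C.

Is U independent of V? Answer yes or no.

yes

Every cell satisfies P(U,V) = P(U)·P(V). For instance P(U=A) = 0.400, P(V=D) = 0.100, and 0.400×0.100 = 0.040 matches the joint entry. So U and V are independent.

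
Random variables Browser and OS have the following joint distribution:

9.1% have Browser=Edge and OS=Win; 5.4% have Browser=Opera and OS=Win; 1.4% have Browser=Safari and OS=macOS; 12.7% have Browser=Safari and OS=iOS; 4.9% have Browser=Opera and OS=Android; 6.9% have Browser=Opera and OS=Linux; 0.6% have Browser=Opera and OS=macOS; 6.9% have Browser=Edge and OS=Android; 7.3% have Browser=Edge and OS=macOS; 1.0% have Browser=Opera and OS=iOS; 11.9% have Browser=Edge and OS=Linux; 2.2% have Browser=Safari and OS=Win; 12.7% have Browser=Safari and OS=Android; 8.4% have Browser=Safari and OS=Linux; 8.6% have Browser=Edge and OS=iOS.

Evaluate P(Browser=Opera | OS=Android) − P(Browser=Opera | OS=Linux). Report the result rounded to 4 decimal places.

-0.0537

P(OS=Android) = 0.127 + 0.069 + 0.049 = 0.245; P(Browser=Opera | OS=Android) = 0.049/0.245 = 0.20000.
P(OS=Linux) = 0.084 + 0.119 + 0.069 = 0.272; P(Browser=Opera | OS=Linux) = 0.069/0.272 = 0.25368.
Difference = -0.0537.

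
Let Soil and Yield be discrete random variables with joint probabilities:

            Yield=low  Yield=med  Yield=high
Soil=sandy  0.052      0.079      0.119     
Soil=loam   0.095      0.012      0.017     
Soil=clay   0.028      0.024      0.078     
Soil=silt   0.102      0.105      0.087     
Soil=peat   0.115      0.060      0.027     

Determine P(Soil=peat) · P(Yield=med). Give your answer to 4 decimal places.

0.0566

P(Soil=peat) = 0.115 + 0.060 + 0.027 = 0.202.
P(Yield=med) = 0.079 + 0.012 + 0.024 + 0.105 + 0.060 = 0.280.
Product: 0.202 × 0.280 = 0.0566.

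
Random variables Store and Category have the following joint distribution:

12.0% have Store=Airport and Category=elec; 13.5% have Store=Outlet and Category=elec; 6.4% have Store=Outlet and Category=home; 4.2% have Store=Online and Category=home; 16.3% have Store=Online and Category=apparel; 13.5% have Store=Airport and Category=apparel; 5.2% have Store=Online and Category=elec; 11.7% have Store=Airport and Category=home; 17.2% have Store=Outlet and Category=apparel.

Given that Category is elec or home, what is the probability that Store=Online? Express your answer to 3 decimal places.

P(Category=elec) = 0.120 + 0.135 + 0.052 = 0.307.
P(Category=home) = 0.117 + 0.064 + 0.042 = 0.223.
P(Category ∈ {elec, home}) = 0.307 + 0.223 = 0.530; P(Store=Online, Category ∈ {elec, home}) = 0.052 + 0.042 = 0.094.
P(Store=Online | Category ∈ {elec, home}) = 0.094/0.530 = 0.177.

0.177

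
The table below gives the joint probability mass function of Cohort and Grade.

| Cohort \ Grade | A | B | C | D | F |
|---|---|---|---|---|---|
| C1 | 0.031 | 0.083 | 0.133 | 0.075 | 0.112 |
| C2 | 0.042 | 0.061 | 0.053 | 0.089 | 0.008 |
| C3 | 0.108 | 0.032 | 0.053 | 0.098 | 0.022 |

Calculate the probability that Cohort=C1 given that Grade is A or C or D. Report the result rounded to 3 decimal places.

P(Grade=A) = 0.031 + 0.042 + 0.108 = 0.181.
P(Grade=C) = 0.133 + 0.053 + 0.053 = 0.239.
P(Grade=D) = 0.075 + 0.089 + 0.098 = 0.262.
P(Grade ∈ {A, C, D}) = 0.181 + 0.239 + 0.262 = 0.682; P(Cohort=C1, Grade ∈ {A, C, D}) = 0.031 + 0.133 + 0.075 = 0.239.
P(Cohort=C1 | Grade ∈ {A, C, D}) = 0.239/0.682 = 0.350.

0.350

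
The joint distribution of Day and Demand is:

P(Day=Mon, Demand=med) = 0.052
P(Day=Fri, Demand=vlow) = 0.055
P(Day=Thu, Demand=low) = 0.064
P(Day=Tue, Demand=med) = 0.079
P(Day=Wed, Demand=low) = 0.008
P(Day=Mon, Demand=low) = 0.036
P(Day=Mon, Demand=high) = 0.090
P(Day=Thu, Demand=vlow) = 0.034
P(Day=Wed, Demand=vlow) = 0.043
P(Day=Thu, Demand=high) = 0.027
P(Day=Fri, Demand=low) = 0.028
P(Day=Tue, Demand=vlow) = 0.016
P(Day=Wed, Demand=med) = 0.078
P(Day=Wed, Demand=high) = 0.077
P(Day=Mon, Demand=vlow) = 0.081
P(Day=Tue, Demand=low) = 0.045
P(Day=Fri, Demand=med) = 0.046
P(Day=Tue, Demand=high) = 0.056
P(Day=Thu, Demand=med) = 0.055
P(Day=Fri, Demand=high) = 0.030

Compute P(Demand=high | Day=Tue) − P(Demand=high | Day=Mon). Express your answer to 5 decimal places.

-0.06178

P(Day=Tue) = 0.016 + 0.045 + 0.079 + 0.056 = 0.196; P(Demand=high | Day=Tue) = 0.056/0.196 = 0.285714.
P(Day=Mon) = 0.081 + 0.036 + 0.052 + 0.090 = 0.259; P(Demand=high | Day=Mon) = 0.090/0.259 = 0.347490.
Difference = -0.06178.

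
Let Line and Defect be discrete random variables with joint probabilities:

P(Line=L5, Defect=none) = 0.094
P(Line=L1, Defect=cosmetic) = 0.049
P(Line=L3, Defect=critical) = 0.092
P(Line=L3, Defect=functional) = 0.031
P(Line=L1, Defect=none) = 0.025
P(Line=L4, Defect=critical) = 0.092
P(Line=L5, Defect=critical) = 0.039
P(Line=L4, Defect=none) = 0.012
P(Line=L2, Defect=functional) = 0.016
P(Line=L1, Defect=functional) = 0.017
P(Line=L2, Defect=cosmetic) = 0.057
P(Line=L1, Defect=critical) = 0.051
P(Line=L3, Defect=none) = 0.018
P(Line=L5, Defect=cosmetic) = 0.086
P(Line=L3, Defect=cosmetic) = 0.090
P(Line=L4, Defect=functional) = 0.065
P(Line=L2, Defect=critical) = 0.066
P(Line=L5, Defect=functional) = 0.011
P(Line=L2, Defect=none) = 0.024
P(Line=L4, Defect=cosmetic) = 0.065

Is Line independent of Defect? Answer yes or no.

no

P(Line=L5) = 0.230 and P(Defect=none) = 0.173, so their product is 0.03979, but P(Line=L5, Defect=none) = 0.094. Since these differ, Line and Defect are not independent.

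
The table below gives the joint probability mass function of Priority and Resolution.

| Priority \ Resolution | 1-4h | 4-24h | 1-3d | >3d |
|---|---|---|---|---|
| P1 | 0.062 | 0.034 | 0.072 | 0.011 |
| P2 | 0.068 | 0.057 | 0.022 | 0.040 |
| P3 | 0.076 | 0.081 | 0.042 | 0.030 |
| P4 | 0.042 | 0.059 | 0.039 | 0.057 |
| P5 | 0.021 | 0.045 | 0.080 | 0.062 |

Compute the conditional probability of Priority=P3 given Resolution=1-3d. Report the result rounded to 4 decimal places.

P(Resolution=1-3d) = 0.072 + 0.022 + 0.042 + 0.039 + 0.080 = 0.255.
P(Priority=P3 | Resolution=1-3d) = 0.042/0.255 = 0.1647.

0.1647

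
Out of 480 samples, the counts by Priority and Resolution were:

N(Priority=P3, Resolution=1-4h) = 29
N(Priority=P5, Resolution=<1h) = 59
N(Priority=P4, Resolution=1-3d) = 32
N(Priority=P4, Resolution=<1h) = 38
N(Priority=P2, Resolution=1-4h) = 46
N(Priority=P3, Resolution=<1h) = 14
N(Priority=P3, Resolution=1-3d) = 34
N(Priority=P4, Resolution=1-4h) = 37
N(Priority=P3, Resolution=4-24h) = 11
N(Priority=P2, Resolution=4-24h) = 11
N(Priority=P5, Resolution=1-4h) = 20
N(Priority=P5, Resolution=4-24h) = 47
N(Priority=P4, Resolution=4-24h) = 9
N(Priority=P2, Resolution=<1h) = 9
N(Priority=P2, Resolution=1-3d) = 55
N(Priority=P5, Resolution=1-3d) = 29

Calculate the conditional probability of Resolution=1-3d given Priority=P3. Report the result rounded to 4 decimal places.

Total with Priority=P3: 14 + 29 + 11 + 34 = 88.
P(Resolution=1-3d | Priority=P3) = 34/88 = 0.3864.

0.3864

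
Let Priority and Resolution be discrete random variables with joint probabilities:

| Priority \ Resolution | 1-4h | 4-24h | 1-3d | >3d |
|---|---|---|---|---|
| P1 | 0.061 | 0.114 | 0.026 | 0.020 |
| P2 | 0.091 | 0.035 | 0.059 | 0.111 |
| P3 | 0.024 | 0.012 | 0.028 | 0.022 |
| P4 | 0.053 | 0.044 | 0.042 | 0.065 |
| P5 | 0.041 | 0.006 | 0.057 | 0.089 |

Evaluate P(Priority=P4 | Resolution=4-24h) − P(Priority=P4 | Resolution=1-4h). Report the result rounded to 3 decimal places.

P(Resolution=4-24h) = 0.114 + 0.035 + 0.012 + 0.044 + 0.006 = 0.211; P(Priority=P4 | Resolution=4-24h) = 0.044/0.211 = 0.2085.
P(Resolution=1-4h) = 0.061 + 0.091 + 0.024 + 0.053 + 0.041 = 0.270; P(Priority=P4 | Resolution=1-4h) = 0.053/0.270 = 0.1963.
Difference = 0.012.

0.012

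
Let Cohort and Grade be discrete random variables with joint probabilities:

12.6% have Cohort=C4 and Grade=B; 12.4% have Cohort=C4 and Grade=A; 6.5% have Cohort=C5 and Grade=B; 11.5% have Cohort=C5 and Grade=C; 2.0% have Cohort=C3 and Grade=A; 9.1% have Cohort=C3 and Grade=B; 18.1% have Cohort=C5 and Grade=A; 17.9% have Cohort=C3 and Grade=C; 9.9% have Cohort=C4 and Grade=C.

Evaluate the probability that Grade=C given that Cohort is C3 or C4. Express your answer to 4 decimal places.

0.4351

P(Cohort=C3) = 0.020 + 0.091 + 0.179 = 0.290.
P(Cohort=C4) = 0.124 + 0.126 + 0.099 = 0.349.
P(Cohort ∈ {C3, C4}) = 0.290 + 0.349 = 0.639; P(Grade=C, Cohort ∈ {C3, C4}) = 0.179 + 0.099 = 0.278.
P(Grade=C | Cohort ∈ {C3, C4}) = 0.278/0.639 = 0.4351.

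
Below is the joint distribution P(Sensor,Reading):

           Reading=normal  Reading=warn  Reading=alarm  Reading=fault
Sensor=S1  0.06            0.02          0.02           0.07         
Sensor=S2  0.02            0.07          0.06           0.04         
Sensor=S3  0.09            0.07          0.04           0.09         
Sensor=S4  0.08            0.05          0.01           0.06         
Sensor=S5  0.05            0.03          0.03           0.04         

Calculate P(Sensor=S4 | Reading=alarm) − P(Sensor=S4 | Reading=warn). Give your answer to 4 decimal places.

-0.1458

P(Reading=alarm) = 0.02 + 0.06 + 0.04 + 0.01 + 0.03 = 0.16; P(Sensor=S4 | Reading=alarm) = 0.01/0.16 = 0.06250.
P(Reading=warn) = 0.02 + 0.07 + 0.07 + 0.05 + 0.03 = 0.24; P(Sensor=S4 | Reading=warn) = 0.05/0.24 = 0.20833.
Difference = -0.1458.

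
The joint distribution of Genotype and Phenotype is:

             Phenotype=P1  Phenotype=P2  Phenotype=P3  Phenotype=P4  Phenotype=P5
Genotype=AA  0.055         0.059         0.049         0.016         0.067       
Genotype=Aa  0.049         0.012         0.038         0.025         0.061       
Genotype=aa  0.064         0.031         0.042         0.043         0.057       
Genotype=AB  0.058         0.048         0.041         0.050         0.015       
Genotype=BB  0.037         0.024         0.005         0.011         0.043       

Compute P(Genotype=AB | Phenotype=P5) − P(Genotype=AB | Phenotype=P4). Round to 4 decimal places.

P(Phenotype=P5) = 0.067 + 0.061 + 0.057 + 0.015 + 0.043 = 0.243; P(Genotype=AB | Phenotype=P5) = 0.015/0.243 = 0.06173.
P(Phenotype=P4) = 0.016 + 0.025 + 0.043 + 0.050 + 0.011 = 0.145; P(Genotype=AB | Phenotype=P4) = 0.050/0.145 = 0.34483.
Difference = -0.2831.

-0.2831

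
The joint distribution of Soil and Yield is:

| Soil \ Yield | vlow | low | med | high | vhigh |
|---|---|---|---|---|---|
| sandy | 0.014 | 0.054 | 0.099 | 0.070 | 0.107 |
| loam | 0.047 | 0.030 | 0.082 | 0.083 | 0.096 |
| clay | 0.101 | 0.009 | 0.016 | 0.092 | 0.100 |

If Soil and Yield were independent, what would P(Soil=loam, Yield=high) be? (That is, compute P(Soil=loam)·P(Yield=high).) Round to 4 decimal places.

P(Soil=loam) = 0.047 + 0.030 + 0.082 + 0.083 + 0.096 = 0.338.
P(Yield=high) = 0.070 + 0.083 + 0.092 = 0.245.
Product: 0.338 × 0.245 = 0.0828.

0.0828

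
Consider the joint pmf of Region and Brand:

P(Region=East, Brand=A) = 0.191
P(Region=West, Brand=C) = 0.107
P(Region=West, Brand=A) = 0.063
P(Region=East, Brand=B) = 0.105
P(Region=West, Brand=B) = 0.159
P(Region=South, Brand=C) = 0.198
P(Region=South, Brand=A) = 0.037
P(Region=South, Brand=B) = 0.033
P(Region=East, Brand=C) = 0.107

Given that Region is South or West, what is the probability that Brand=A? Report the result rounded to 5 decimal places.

0.16750

P(Region=South) = 0.037 + 0.033 + 0.198 = 0.268.
P(Region=West) = 0.063 + 0.159 + 0.107 = 0.329.
P(Region ∈ {South, West}) = 0.268 + 0.329 = 0.597; P(Brand=A, Region ∈ {South, West}) = 0.037 + 0.063 = 0.100.
P(Brand=A | Region ∈ {South, West}) = 0.100/0.597 = 0.16750.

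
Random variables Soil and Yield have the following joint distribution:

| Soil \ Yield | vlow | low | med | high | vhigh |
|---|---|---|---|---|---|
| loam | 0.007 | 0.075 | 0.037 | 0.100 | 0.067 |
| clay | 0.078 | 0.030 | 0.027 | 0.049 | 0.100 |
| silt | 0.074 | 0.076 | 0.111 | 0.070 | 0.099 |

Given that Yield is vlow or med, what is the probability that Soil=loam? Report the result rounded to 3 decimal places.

0.132

P(Yield=vlow) = 0.007 + 0.078 + 0.074 = 0.159.
P(Yield=med) = 0.037 + 0.027 + 0.111 = 0.175.
P(Yield ∈ {vlow, med}) = 0.159 + 0.175 = 0.334; P(Soil=loam, Yield ∈ {vlow, med}) = 0.007 + 0.037 = 0.044.
P(Soil=loam | Yield ∈ {vlow, med}) = 0.044/0.334 = 0.132.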